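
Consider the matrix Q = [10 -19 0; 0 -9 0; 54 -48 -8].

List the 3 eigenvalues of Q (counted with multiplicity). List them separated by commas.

Compute the characteristic polynomial p(λ) = det(λI - Q).
Expanding the 3×3 determinant: p(λ) = λ^3 + 7λ^2 - 98λ - 720.
Rational-root test: λ = -8 gives p(-8) = 0.
Factor out (λ + 8): p(λ) = (λ + 8)·(λ^2 - λ - 90).
The quadratic factors as (λ + 9)·(λ - 10).
Eigenvalues: -9, -8, 10.

-9, -8, 10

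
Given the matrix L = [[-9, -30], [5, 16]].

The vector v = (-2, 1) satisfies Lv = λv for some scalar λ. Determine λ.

Compute Lv: L·(-2, 1) = (-12, 6).
Since Lv = λv, compare component 1: -12 = λ·-2, so λ = 6.

6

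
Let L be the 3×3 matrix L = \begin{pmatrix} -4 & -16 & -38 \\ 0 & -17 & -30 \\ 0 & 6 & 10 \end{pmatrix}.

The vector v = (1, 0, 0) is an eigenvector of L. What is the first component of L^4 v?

256

First find the eigenvalue: Lv = (-4, 0, 0) = -4·(1, 0, 0), so λ = -4.
Then L^4 v = λ^4·v = (-4)^4·(1, 0, 0) = 256·(1, 0, 0) = (256, 0, 0).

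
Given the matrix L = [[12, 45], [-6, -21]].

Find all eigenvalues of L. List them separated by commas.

det(L - rI) = (12 - r)(-21 - r) - (45)·(-6) = r^2 + 9r + 18.
This factors as (r + 6)·(r + 3) = 0.
Eigenvalues: -6, -3.

-6, -3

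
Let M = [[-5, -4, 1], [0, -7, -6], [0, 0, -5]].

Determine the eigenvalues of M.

M is upper triangular, so its eigenvalues are the diagonal entries.
Diagonal: -5, -7, -5.

-7, -5, -5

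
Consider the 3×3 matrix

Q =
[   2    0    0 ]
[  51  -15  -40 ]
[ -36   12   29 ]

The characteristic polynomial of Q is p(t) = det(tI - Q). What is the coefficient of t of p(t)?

73

p(t) = t^3 - 16t^2 + 73t - 90.
The coefficient of t is 73.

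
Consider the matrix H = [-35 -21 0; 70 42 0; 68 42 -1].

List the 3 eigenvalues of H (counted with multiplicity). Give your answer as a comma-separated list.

Compute the characteristic polynomial p(λ) = det(λI - H).
Cofactor expansion gives p(λ) = λ^3 - 6λ^2 - 7λ.
Try λ = 0: p(0) = 0, so 0 is a root.
Factor out λ: p(λ) = λ·(λ^2 - 6λ - 7).
The quadratic factors as (λ + 1)·(λ - 7).
Eigenvalues: -1, 0, 7.

-1, 0, 7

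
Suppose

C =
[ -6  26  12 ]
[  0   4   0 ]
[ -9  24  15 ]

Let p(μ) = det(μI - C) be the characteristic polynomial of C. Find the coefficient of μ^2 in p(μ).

-13

The coefficient of μ^2 of det(μI - C) is −trace(C).
trace(C) = (-6) + (4) + (15) = 13, so the coefficient is -13.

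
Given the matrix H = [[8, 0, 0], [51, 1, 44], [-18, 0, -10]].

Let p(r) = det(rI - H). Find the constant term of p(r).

80

p(r) = r^3 + r^2 - 82r + 80.
The constant term is 80.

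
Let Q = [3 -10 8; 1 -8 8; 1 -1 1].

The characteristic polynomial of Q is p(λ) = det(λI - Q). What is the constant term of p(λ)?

p(λ) = λ^3 + 4λ^2 - 19λ + 14.
The constant term is 14.

14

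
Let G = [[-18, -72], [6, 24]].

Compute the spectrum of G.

det(G - rI) = (-18 - r)(24 - r) - (-72)·(6) = r^2 - 6r.
This factors as r·(r - 6) = 0.
Eigenvalues: 0, 6.

0, 6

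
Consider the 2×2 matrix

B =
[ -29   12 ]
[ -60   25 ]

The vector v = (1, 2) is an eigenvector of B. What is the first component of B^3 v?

-125

First find the eigenvalue: Bv = (-5, -10) = -5·(1, 2), so λ = -5.
Then B^3 v = λ^3·v = (-5)^3·(1, 2) = -125·(1, 2) = (-125, -250).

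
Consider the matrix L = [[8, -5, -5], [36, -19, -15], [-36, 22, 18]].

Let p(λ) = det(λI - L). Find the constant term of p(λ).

p(λ) = λ^3 - 7λ^2 - 20λ + 96.
The constant term is 96.

96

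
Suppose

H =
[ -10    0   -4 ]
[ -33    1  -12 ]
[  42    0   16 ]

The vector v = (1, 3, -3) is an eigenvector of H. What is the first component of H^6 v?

64

First find the eigenvalue: Hv = (2, 6, -6) = 2·(1, 3, -3), so λ = 2.
Then H^6 v = λ^6·v = 2^6·(1, 3, -3) = 64·(1, 3, -3) = (64, 192, -192).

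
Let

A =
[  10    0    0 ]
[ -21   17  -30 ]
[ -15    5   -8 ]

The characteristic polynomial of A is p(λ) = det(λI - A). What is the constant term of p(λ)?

p(λ) = λ^3 - 19λ^2 + 104λ - 140.
The constant term is -140.

-140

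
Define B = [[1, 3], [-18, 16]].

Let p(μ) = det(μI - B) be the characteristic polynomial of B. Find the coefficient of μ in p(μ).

-17

The coefficient of μ of det(μI - B) is −trace(B).
trace(B) = (1) + (16) = 17, so the coefficient is -17.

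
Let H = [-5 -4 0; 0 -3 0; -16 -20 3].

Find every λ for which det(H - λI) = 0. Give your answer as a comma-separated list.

Set up det(tI - H) = 0.
Expanding the 3×3 determinant: p(t) = t^3 + 5t^2 - 9t - 45.
Try t = 3: p(3) = 0, so 3 is a root.
Dividing by (t - 3) leaves t^2 + 8t + 15.
The quadratic factors as (t + 5)·(t + 3).
Eigenvalues: -5, -3, 3.

-5, -3, 3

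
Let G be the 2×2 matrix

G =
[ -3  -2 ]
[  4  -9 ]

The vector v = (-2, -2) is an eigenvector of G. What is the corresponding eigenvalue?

Compute Gv: G·(-2, -2) = (10, 10).
Since Gv = λv, compare component 1: 10 = λ·-2, so λ = -5.

-5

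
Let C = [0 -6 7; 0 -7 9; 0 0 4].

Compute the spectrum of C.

-7, 0, 4

C is upper triangular, so its eigenvalues are the diagonal entries.
Diagonal: 0, -7, 4.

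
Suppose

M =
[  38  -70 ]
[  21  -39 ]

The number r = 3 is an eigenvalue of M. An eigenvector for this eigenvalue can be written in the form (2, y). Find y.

1

We need (M - 3I)v = 0.
M - 3I = [[35, -70], [21, -42]].
Row 1: (35)·2 + (-70)·y = 0
Row 2: (21)·2 + (-42)·y = 0
Solving gives y = 1.
Check: M·(2, 1) = (6, 3) = 3·(2, 1).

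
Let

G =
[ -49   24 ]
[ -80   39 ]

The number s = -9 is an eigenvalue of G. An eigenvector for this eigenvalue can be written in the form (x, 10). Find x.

6

We need (G + 9I)v = 0.
G + 9I = [[-40, 24], [-80, 48]].
Row 1: (-40)·x + (24)·10 = 0
Row 2: (-80)·x + (48)·10 = 0
Solving gives x = 6.
Check: G·(6, 10) = (-54, -90) = -9·(6, 10).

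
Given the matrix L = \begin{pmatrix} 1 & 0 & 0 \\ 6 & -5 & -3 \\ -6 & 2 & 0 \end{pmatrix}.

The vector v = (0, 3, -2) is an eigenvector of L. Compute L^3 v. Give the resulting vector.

(0, -81, 54)

First find the eigenvalue: Lv = (0, -9, 6) = -3·(0, 3, -2), so λ = -3.
Then L^3 v = λ^3·v = (-3)^3·(0, 3, -2) = -27·(0, 3, -2) = (0, -81, 54).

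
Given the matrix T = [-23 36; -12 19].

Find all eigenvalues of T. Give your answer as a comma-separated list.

-5, 1

det(T - λI) = (-23 - λ)(19 - λ) - (36)·(-12) = λ^2 + 4λ - 5.
This factors as (λ + 5)·(λ - 1) = 0.
Eigenvalues: -5, 1.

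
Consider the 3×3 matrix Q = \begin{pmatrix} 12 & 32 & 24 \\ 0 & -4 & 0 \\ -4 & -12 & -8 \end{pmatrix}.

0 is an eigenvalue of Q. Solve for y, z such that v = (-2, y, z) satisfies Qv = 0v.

0, 1

We need (Q)v = 0.
Q = [[12, 32, 24], [0, -4, 0], [-4, -12, -8]].
Row 1: (12)·-2 + (32)·y + (24)·z = 0
Row 2: (0)·-2 + (-4)·y + (0)·z = 0
Row 3: (-4)·-2 + (-12)·y + (-8)·z = 0
Solving gives y = 0, z = 1.
Check: Q·(-2, 0, 1) = (0, 0, 0) = 0·(-2, 0, 1).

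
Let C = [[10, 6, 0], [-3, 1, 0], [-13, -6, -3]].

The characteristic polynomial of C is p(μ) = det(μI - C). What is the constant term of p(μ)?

84

p(μ) = μ^3 - 8μ^2 - 5μ + 84.
The constant term is 84.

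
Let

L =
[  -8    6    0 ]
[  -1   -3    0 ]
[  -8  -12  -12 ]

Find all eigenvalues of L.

Compute the characteristic polynomial p(r) = det(rI - L).
Expanding along the first row, p(r) = r^3 + 23r^2 + 162r + 360.
Try r = -5: p(-5) = 0, so -5 is a root.
Dividing by (r + 5) leaves r^2 + 18r + 72.
The quadratic factors as (r + 12)·(r + 6).
Eigenvalues: -12, -6, -5.

-12, -6, -5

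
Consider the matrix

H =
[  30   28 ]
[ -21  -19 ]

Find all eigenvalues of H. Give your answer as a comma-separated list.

2, 9

det(H - μI) = (30 - μ)(-19 - μ) - (28)·(-21) = μ^2 - 11μ + 18.
This factors as (μ - 2)·(μ - 9) = 0.
Eigenvalues: 2, 9.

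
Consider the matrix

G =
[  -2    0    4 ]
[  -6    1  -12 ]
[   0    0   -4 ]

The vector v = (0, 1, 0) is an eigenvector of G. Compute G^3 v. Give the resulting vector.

First find the eigenvalue: Gv = (0, 1, 0) = 1·(0, 1, 0), so λ = 1.
Then G^3 v = λ^3·v = 1^3·(0, 1, 0) = 1·(0, 1, 0) = (0, 1, 0).

(0, 1, 0)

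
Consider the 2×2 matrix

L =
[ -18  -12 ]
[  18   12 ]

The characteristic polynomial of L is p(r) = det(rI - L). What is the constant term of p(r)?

0

p(r) = r^2 + 6r.
The constant term is 0.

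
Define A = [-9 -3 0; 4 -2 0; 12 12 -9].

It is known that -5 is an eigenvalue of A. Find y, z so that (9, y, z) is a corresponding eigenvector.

-12, -9

We need (A + 5I)v = 0.
A + 5I = [[-4, -3, 0], [4, 3, 0], [12, 12, -4]].
Row 1: (-4)·9 + (-3)·y + (0)·z = 0
Row 2: (4)·9 + (3)·y + (0)·z = 0
Row 3: (12)·9 + (12)·y + (-4)·z = 0
Solving gives y = -12, z = -9.
Check: A·(9, -12, -9) = (-45, 60, 45) = -5·(9, -12, -9).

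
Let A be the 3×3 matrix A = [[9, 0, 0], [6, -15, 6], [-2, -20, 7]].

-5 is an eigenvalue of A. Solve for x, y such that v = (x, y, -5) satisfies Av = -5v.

We need (A + 5I)v = 0.
A + 5I = [[14, 0, 0], [6, -10, 6], [-2, -20, 12]].
Row 1: (14)·x + (0)·y + (0)·-5 = 0
Row 2: (6)·x + (-10)·y + (6)·-5 = 0
Row 3: (-2)·x + (-20)·y + (12)·-5 = 0
Solving gives x = 0, y = -3.
Check: A·(0, -3, -5) = (0, 15, 25) = -5·(0, -3, -5).

0, -3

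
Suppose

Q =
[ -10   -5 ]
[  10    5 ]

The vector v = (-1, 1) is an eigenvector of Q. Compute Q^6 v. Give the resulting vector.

(-15625, 15625)

First find the eigenvalue: Qv = (5, -5) = -5·(-1, 1), so λ = -5.
Then Q^6 v = λ^6·v = (-5)^6·(-1, 1) = 15625·(-1, 1) = (-15625, 15625).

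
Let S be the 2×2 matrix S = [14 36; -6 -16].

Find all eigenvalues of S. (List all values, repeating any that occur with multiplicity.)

-4, 2

det(S - μI) = (14 - μ)(-16 - μ) - (36)·(-6) = μ^2 + 2μ - 8.
This factors as (μ + 4)·(μ - 2) = 0.
Eigenvalues: -4, 2.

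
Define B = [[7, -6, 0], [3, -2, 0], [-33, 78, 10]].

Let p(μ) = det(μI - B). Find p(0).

p(0) = det(0·I − B) = det(−B) = (−1)^3·det(B).
det(B) = 40, so p(0) = -40.

-40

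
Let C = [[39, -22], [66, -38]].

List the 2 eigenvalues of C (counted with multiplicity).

det(C - μI) = (39 - μ)(-38 - μ) - (-22)·(66) = μ^2 - μ - 30.
This factors as (μ + 5)·(μ - 6) = 0.
Eigenvalues: -5, 6.

-5, 6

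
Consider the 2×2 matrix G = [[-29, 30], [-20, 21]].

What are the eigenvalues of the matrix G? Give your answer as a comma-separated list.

det(G - μI) = (-29 - μ)(21 - μ) - (30)·(-20) = μ^2 + 8μ - 9.
This factors as (μ + 9)·(μ - 1) = 0.
Eigenvalues: -9, 1.

-9, 1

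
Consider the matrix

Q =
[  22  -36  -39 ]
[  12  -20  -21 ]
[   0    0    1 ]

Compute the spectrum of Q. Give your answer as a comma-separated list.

-2, 1, 4

The characteristic polynomial is p(t) = det(tI - Q).
Cofactor expansion gives p(t) = t^3 - 3t^2 - 6t + 8.
Since p(4) = 0, t = 4 is a root.
Dividing by (t - 4) leaves t^2 + t - 2.
The quadratic factors as (t + 2)·(t - 1).
Eigenvalues: -2, 1, 4.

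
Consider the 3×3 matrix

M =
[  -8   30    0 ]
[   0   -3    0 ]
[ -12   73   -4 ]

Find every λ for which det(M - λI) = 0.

-8, -4, -3

The characteristic polynomial is p(μ) = det(μI - M).
Cofactor expansion gives p(μ) = μ^3 + 15μ^2 + 68μ + 96.
Since p(-4) = 0, μ = -4 is a root.
Factor out (μ + 4): p(μ) = (μ + 4)·(μ^2 + 11μ + 24).
The quadratic factors as (μ + 8)·(μ + 3).
Eigenvalues: -8, -4, -3.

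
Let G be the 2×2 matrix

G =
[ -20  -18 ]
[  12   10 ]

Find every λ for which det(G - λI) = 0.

-8, -2

det(G - sI) = (-20 - s)(10 - s) - (-18)·(12) = s^2 + 10s + 16.
This factors as (s + 8)·(s + 2) = 0.
Eigenvalues: -8, -2.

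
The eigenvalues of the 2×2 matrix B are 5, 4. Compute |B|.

det(B) is the product of the eigenvalues: (5) · (4) = 20.

20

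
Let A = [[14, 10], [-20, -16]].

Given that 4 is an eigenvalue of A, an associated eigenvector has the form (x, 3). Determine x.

-3

We need (A - 4I)v = 0.
A - 4I = [[10, 10], [-20, -20]].
Row 1: (10)·x + (10)·3 = 0
Row 2: (-20)·x + (-20)·3 = 0
Solving gives x = -3.
Check: A·(-3, 3) = (-12, 12) = 4·(-3, 3).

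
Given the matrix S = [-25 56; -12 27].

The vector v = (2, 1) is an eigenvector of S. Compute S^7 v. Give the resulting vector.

First find the eigenvalue: Sv = (6, 3) = 3·(2, 1), so λ = 3.
Then S^7 v = λ^7·v = 3^7·(2, 1) = 2187·(2, 1) = (4374, 2187).

(4374, 2187)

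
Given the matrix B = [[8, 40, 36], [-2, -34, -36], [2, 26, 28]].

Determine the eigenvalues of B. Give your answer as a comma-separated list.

Compute the characteristic polynomial p(r) = det(rI - B).
Expanding the 3×3 determinant: p(r) = r^3 - 2r^2 - 56r + 192.
Rational-root test: r = 6 gives p(6) = 0.
Dividing by (r - 6) leaves r^2 + 4r - 32.
The quadratic factors as (r + 8)·(r - 4).
Eigenvalues: -8, 4, 6.

-8, 4, 6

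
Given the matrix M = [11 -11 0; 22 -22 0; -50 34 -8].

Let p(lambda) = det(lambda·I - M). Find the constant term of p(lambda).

p(lambda) = lambda^3 + 19·lambda^2 + 88·lambda.
The constant term is 0.

0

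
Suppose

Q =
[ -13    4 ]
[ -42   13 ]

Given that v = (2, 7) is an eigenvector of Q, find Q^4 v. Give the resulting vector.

First find the eigenvalue: Qv = (2, 7) = 1·(2, 7), so λ = 1.
Then Q^4 v = λ^4·v = 1^4·(2, 7) = 1·(2, 7) = (2, 7).

(2, 7)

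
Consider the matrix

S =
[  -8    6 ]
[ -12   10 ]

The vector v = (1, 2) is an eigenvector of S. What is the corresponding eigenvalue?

Compute Sv: S·(1, 2) = (4, 8).
Since Sv = λv, compare component 1: 4 = λ·1, so λ = 4.

4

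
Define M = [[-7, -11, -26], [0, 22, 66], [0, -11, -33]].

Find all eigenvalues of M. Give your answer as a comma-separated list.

-11, -7, 0

The characteristic polynomial is p(lambda) = det(lambda·I - M).
Cofactor expansion gives p(lambda) = lambda^3 + 18·lambda^2 + 77·lambda.
Since p(0) = 0, lambda = 0 is a root.
Dividing by lambda leaves lambda^2 + 18·lambda + 77.
The quadratic factors as (lambda + 11)·(lambda + 7).
Eigenvalues: -11, -7, 0.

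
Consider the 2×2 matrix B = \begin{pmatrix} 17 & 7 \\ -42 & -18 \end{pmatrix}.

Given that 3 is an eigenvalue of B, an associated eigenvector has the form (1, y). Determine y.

We need (B - 3I)v = 0.
B - 3I = [[14, 7], [-42, -21]].
Row 1: (14)·1 + (7)·y = 0
Row 2: (-42)·1 + (-21)·y = 0
Solving gives y = -2.
Check: B·(1, -2) = (3, -6) = 3·(1, -2).

-2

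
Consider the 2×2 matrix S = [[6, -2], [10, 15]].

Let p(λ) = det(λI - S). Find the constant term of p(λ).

110

p(λ) = λ^2 - 21λ + 110.
The constant term is 110.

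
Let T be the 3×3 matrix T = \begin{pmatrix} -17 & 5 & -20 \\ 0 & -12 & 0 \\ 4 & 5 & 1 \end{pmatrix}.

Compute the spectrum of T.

-12, -9, -7

Compute the characteristic polynomial p(t) = det(tI - T).
Expanding the 3×3 determinant: p(t) = t^3 + 28t^2 + 255t + 756.
Try t = -7: p(-7) = 0, so -7 is a root.
Factor out (t + 7): p(t) = (t + 7)·(t^2 + 21t + 108).
The quadratic factors as (t + 12)·(t + 9).
Eigenvalues: -12, -9, -7.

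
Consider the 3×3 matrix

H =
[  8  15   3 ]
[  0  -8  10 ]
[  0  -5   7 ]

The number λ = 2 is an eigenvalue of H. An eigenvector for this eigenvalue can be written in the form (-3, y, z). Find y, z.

1, 1

We need (H - 2I)v = 0.
H - 2I = [[6, 15, 3], [0, -10, 10], [0, -5, 5]].
Row 1: (6)·-3 + (15)·y + (3)·z = 0
Row 2: (0)·-3 + (-10)·y + (10)·z = 0
Row 3: (0)·-3 + (-5)·y + (5)·z = 0
Solving gives y = 1, z = 1.
Check: H·(-3, 1, 1) = (-6, 2, 2) = 2·(-3, 1, 1).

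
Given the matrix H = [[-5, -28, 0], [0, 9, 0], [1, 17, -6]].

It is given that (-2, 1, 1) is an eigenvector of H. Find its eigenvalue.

9

Compute Hv: H·(-2, 1, 1) = (-18, 9, 9).
Since Hv = λv, compare component 1: -18 = λ·-2, so λ = 9.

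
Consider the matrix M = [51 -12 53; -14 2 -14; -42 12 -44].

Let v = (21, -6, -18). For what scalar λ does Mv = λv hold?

9

Compute Mv: M·(21, -6, -18) = (189, -54, -162).
Since Mv = λv, compare component 1: 189 = λ·21, so λ = 9.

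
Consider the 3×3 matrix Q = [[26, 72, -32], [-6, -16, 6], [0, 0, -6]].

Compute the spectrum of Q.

-6, 2, 8

The characteristic polynomial is p(s) = det(sI - Q).
Expanding along the first row, p(s) = s^3 - 4s^2 - 44s + 96.
Since p(2) = 0, s = 2 is a root.
Dividing by (s - 2) leaves s^2 - 2s - 48.
The quadratic factors as (s + 6)·(s - 8).
Eigenvalues: -6, 2, 8.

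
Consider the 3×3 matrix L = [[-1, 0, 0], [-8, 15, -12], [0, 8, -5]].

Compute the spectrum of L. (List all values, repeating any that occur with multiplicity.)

-1, 3, 7

Set up det(μI - L) = 0.
Expanding along the first row, p(μ) = μ^3 - 9μ^2 + 11μ + 21.
Since p(-1) = 0, μ = -1 is a root.
Factor out (μ + 1): p(μ) = (μ + 1)·(μ^2 - 10μ + 21).
The quadratic factors as (μ - 3)·(μ - 7).
Eigenvalues: -1, 3, 7.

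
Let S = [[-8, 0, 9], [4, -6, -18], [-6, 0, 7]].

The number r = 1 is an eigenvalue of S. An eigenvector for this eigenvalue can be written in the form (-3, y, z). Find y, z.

6, -3

We need (S - 1I)v = 0.
S - 1I = [[-9, 0, 9], [4, -7, -18], [-6, 0, 6]].
Row 1: (-9)·-3 + (0)·y + (9)·z = 0
Row 2: (4)·-3 + (-7)·y + (-18)·z = 0
Row 3: (-6)·-3 + (0)·y + (6)·z = 0
Solving gives y = 6, z = -3.
Check: S·(-3, 6, -3) = (-3, 6, -3) = 1·(-3, 6, -3).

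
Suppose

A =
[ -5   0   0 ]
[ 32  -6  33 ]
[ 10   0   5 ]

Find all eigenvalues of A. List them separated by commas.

-6, -5, 5

The characteristic polynomial is p(λ) = det(λI - A).
Cofactor expansion gives p(λ) = λ^3 + 6λ^2 - 25λ - 150.
Rational-root test: λ = -5 gives p(-5) = 0.
Dividing by (λ + 5) leaves λ^2 + λ - 30.
The quadratic factors as (λ + 6)·(λ - 5).
Eigenvalues: -6, -5, 5.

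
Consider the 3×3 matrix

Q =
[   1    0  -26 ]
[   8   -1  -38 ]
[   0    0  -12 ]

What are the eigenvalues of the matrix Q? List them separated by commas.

Compute the characteristic polynomial p(μ) = det(μI - Q).
Cofactor expansion gives p(μ) = μ^3 + 12μ^2 - μ - 12.
Rational-root test: μ = -1 gives p(-1) = 0.
Factor out (μ + 1): p(μ) = (μ + 1)·(μ^2 + 11μ - 12).
The quadratic factors as (μ + 12)·(μ - 1).
Eigenvalues: -12, -1, 1.

-12, -1, 1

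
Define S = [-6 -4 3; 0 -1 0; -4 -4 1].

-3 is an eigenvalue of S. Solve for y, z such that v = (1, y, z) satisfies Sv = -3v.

0, 1

We need (S + 3I)v = 0.
S + 3I = [[-3, -4, 3], [0, 2, 0], [-4, -4, 4]].
Row 1: (-3)·1 + (-4)·y + (3)·z = 0
Row 2: (0)·1 + (2)·y + (0)·z = 0
Row 3: (-4)·1 + (-4)·y + (4)·z = 0
Solving gives y = 0, z = 1.
Check: S·(1, 0, 1) = (-3, 0, -3) = -3·(1, 0, 1).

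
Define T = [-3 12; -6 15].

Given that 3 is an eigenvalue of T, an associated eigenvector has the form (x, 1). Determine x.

2

We need (T - 3I)v = 0.
T - 3I = [[-6, 12], [-6, 12]].
Row 1: (-6)·x + (12)·1 = 0
Row 2: (-6)·x + (12)·1 = 0
Solving gives x = 2.
Check: T·(2, 1) = (6, 3) = 3·(2, 1).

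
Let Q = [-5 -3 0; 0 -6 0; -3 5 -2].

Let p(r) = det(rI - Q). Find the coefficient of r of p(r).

52

p(r) = r^3 + 13r^2 + 52r + 60.
The coefficient of r is 52.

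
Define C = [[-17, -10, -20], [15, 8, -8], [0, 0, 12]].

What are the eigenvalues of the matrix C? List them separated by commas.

-7, -2, 12

The characteristic polynomial is p(r) = det(rI - C).
Cofactor expansion gives p(r) = r^3 - 3r^2 - 94r - 168.
Try r = -2: p(-2) = 0, so -2 is a root.
Factor out (r + 2): p(r) = (r + 2)·(r^2 - 5r - 84).
The quadratic factors as (r + 7)·(r - 12).
Eigenvalues: -7, -2, 12.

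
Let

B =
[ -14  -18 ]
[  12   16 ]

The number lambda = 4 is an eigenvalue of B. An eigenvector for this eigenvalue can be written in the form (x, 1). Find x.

We need (B - 4I)v = 0.
B - 4I = [[-18, -18], [12, 12]].
Row 1: (-18)·x + (-18)·1 = 0
Row 2: (12)·x + (12)·1 = 0
Solving gives x = -1.
Check: B·(-1, 1) = (-4, 4) = 4·(-1, 1).

-1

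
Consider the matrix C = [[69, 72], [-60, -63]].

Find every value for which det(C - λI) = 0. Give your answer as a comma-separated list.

det(C - lambda·I) = (69 - lambda)(-63 - lambda) - (72)·(-60) = lambda^2 - 6·lambda - 27.
This factors as (lambda + 3)·(lambda - 9) = 0.
Eigenvalues: -3, 9.

-3, 9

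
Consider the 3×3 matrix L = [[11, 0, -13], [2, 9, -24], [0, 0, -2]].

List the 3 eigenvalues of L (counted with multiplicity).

The characteristic polynomial is p(s) = det(sI - L).
Expanding along the first row, p(s) = s^3 - 18s^2 + 59s + 198.
Try s = -2: p(-2) = 0, so -2 is a root.
Factor out (s + 2): p(s) = (s + 2)·(s^2 - 20s + 99).
The quadratic factors as (s - 9)·(s - 11).
Eigenvalues: -2, 9, 11.

-2, 9, 11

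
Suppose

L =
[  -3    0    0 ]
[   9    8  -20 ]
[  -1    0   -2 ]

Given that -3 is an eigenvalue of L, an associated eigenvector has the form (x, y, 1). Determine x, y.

We need (L + 3I)v = 0.
L + 3I = [[0, 0, 0], [9, 11, -20], [-1, 0, 1]].
Row 1: (0)·x + (0)·y + (0)·1 = 0
Row 2: (9)·x + (11)·y + (-20)·1 = 0
Row 3: (-1)·x + (0)·y + (1)·1 = 0
Solving gives x = 1, y = 1.
Check: L·(1, 1, 1) = (-3, -3, -3) = -3·(1, 1, 1).

1, 1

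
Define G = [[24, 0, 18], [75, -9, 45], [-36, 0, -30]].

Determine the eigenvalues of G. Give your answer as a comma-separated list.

-12, -9, 6

Compute the characteristic polynomial p(r) = det(rI - G).
Cofactor expansion gives p(r) = r^3 + 15r^2 - 18r - 648.
Try r = 6: p(6) = 0, so 6 is a root.
Dividing by (r - 6) leaves r^2 + 21r + 108.
The quadratic factors as (r + 12)·(r + 9).
Eigenvalues: -12, -9, 6.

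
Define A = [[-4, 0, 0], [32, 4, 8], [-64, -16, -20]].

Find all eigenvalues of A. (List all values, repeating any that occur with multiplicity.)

-12, -4, -4

Set up det(λI - A) = 0.
Expanding along the first row, p(λ) = λ^3 + 20λ^2 + 112λ + 192.
Since p(-12) = 0, λ = -12 is a root.
Factor out (λ + 12): p(λ) = (λ + 12)·(λ^2 + 8λ + 16).
The quadratic factor is (λ + 4)^2.
Eigenvalues: -12, -4, -4.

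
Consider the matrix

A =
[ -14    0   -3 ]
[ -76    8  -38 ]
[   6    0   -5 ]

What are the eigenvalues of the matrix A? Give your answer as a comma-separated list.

-11, -8, 8

Set up det(λI - A) = 0.
Expanding along the first row, p(λ) = λ^3 + 11λ^2 - 64λ - 704.
Rational-root test: λ = 8 gives p(8) = 0.
Dividing by (λ - 8) leaves λ^2 + 19λ + 88.
The quadratic factors as (λ + 11)·(λ + 8).
Eigenvalues: -11, -8, 8.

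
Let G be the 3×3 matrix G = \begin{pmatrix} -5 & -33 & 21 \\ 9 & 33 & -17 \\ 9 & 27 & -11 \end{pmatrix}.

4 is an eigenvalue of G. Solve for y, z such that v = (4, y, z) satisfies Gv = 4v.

We need (G - 4I)v = 0.
G - 4I = [[-9, -33, 21], [9, 29, -17], [9, 27, -15]].
Row 1: (-9)·4 + (-33)·y + (21)·z = 0
Row 2: (9)·4 + (29)·y + (-17)·z = 0
Row 3: (9)·4 + (27)·y + (-15)·z = 0
Solving gives y = -3, z = -3.
Check: G·(4, -3, -3) = (16, -12, -12) = 4·(4, -3, -3).

-3, -3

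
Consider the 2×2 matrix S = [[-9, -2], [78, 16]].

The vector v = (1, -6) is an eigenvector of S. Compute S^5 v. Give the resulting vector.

(243, -1458)

First find the eigenvalue: Sv = (3, -18) = 3·(1, -6), so λ = 3.
Then S^5 v = λ^5·v = 3^5·(1, -6) = 243·(1, -6) = (243, -1458).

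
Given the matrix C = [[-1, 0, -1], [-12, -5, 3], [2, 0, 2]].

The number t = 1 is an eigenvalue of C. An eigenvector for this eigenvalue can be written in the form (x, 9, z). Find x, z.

We need (C - 1I)v = 0.
C - 1I = [[-2, 0, -1], [-12, -6, 3], [2, 0, 1]].
Row 1: (-2)·x + (0)·9 + (-1)·z = 0
Row 2: (-12)·x + (-6)·9 + (3)·z = 0
Row 3: (2)·x + (0)·9 + (1)·z = 0
Solving gives x = -3, z = 6.
Check: C·(-3, 9, 6) = (-3, 9, 6) = 1·(-3, 9, 6).

-3, 6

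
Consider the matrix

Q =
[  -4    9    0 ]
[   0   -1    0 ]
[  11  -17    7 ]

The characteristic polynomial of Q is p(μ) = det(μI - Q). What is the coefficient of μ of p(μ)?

p(μ) = μ^3 - 2μ^2 - 31μ - 28.
The coefficient of μ is -31.

-31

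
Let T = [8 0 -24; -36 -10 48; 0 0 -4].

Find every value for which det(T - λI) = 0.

Set up det(λI - T) = 0.
Expanding along the first row, p(λ) = λ^3 + 6λ^2 - 72λ - 320.
Try λ = -4: p(-4) = 0, so -4 is a root.
Factor out (λ + 4): p(λ) = (λ + 4)·(λ^2 + 2λ - 80).
The quadratic factors as (λ + 10)·(λ - 8).
Eigenvalues: -10, -4, 8.

-10, -4, 8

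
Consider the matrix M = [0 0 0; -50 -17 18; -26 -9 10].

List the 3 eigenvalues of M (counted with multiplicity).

-8, 0, 1

The characteristic polynomial is p(λ) = det(λI - M).
Cofactor expansion gives p(λ) = λ^3 + 7λ^2 - 8λ.
Rational-root test: λ = 1 gives p(1) = 0.
Factor out (λ - 1): p(λ) = (λ - 1)·(λ^2 + 8λ).
The quadratic factors as (λ + 8)·λ.
Eigenvalues: -8, 0, 1.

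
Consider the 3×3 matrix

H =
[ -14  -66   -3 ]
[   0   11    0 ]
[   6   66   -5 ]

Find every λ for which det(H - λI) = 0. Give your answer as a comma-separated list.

-11, -8, 11

Compute the characteristic polynomial p(lambda) = det(lambda·I - H).
Expanding the 3×3 determinant: p(lambda) = lambda^3 + 8·lambda^2 - 121·lambda - 968.
Since p(-8) = 0, lambda = -8 is a root.
Factor out (lambda + 8): p(lambda) = (lambda + 8)·(lambda^2 - 121).
The quadratic factors as (lambda + 11)·(lambda - 11).
Eigenvalues: -11, -8, 11.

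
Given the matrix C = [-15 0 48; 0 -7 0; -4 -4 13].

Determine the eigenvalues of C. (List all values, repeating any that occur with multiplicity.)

-7, -3, 1

The characteristic polynomial is p(λ) = det(λI - C).
Expanding along the first row, p(λ) = λ^3 + 9λ^2 + 11λ - 21.
Rational-root test: λ = -3 gives p(-3) = 0.
Factor out (λ + 3): p(λ) = (λ + 3)·(λ^2 + 6λ - 7).
The quadratic factors as (λ + 7)·(λ - 1).
Eigenvalues: -7, -3, 1.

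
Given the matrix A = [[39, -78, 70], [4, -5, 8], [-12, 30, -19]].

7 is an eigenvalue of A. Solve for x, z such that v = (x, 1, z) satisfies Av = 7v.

9, -3

We need (A - 7I)v = 0.
A - 7I = [[32, -78, 70], [4, -12, 8], [-12, 30, -26]].
Row 1: (32)·x + (-78)·1 + (70)·z = 0
Row 2: (4)·x + (-12)·1 + (8)·z = 0
Row 3: (-12)·x + (30)·1 + (-26)·z = 0
Solving gives x = 9, z = -3.
Check: A·(9, 1, -3) = (63, 7, -21) = 7·(9, 1, -3).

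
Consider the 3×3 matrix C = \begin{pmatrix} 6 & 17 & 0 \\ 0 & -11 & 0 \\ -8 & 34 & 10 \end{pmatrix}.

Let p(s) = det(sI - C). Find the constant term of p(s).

660

p(s) = s^3 - 5s^2 - 116s + 660.
The constant term is 660.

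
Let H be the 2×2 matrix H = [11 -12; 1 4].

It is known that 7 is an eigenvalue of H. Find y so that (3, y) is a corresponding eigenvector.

1

We need (H - 7I)v = 0.
H - 7I = [[4, -12], [1, -3]].
Row 1: (4)·3 + (-12)·y = 0
Row 2: (1)·3 + (-3)·y = 0
Solving gives y = 1.
Check: H·(3, 1) = (21, 7) = 7·(3, 1).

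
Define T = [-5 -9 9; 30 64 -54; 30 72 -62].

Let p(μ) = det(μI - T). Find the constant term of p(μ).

-400

p(μ) = μ^3 + 3μ^2 - 90μ - 400.
The constant term is -400.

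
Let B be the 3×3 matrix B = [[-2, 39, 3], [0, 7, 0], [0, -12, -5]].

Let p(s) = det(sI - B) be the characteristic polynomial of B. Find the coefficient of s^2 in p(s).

0

The coefficient of s^2 of det(sI - B) is −trace(B).
trace(B) = (-2) + (7) + (-5) = 0, so the coefficient is 0.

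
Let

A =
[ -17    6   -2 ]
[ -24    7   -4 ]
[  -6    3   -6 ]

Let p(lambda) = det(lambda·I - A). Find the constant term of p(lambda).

p(lambda) = lambda^3 + 16·lambda^2 + 85·lambda + 150.
The constant term is 150.

150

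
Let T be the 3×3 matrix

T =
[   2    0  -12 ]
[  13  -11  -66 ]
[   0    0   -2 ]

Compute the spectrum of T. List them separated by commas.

-11, -2, 2

The characteristic polynomial is p(μ) = det(μI - T).
Expanding along the first row, p(μ) = μ^3 + 11μ^2 - 4μ - 44.
Try μ = -11: p(-11) = 0, so -11 is a root.
Factor out (μ + 11): p(μ) = (μ + 11)·(μ^2 - 4).
The quadratic factors as (μ + 2)·(μ - 2).
Eigenvalues: -11, -2, 2.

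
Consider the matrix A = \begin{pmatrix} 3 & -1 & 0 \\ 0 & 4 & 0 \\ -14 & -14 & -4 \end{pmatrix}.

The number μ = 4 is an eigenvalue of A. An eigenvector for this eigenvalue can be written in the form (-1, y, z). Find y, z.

We need (A - 4I)v = 0.
A - 4I = [[-1, -1, 0], [0, 0, 0], [-14, -14, -8]].
Row 1: (-1)·-1 + (-1)·y + (0)·z = 0
Row 2: (0)·-1 + (0)·y + (0)·z = 0
Row 3: (-14)·-1 + (-14)·y + (-8)·z = 0
Solving gives y = 1, z = 0.
Check: A·(-1, 1, 0) = (-4, 4, 0) = 4·(-1, 1, 0).

1, 0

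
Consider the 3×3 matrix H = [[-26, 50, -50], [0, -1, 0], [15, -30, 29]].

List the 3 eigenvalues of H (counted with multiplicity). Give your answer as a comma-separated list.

Set up det(μI - H) = 0.
Cofactor expansion gives p(μ) = μ^3 - 2μ^2 - 7μ - 4.
Rational-root test: μ = 4 gives p(4) = 0.
Factor out (μ - 4): p(μ) = (μ - 4)·(μ^2 + 2μ + 1).
The quadratic factor is (μ + 1)^2.
Eigenvalues: -1, -1, 4.

-1, -1, 4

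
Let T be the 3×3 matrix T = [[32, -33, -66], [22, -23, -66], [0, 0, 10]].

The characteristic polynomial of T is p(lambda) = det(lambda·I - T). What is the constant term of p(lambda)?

p(lambda) = lambda^3 - 19·lambda^2 + 80·lambda + 100.
The constant term is 100.

100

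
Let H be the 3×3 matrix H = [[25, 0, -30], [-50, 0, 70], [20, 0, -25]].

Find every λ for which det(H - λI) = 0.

Compute the characteristic polynomial p(s) = det(sI - H).
Expanding the 3×3 determinant: p(s) = s^3 - 25s.
Try s = -5: p(-5) = 0, so -5 is a root.
Factor out (s + 5): p(s) = (s + 5)·(s^2 - 5s).
The quadratic factors as s·(s - 5).
Eigenvalues: -5, 0, 5.

-5, 0, 5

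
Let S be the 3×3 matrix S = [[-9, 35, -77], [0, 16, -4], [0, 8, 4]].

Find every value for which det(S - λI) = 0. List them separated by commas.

Set up det(sI - S) = 0.
Cofactor expansion gives p(s) = s^3 - 11s^2 - 84s + 864.
Try s = 8: p(8) = 0, so 8 is a root.
Dividing by (s - 8) leaves s^2 - 3s - 108.
The quadratic factors as (s + 9)·(s - 12).
Eigenvalues: -9, 8, 12.

-9, 8, 12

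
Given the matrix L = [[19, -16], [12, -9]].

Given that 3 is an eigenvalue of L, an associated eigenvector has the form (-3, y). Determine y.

We need (L - 3I)v = 0.
L - 3I = [[16, -16], [12, -12]].
Row 1: (16)·-3 + (-16)·y = 0
Row 2: (12)·-3 + (-12)·y = 0
Solving gives y = -3.
Check: L·(-3, -3) = (-9, -9) = 3·(-3, -3).

-3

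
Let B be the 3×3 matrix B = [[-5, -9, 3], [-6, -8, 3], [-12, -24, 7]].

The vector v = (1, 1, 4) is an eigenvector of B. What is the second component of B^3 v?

First find the eigenvalue: Bv = (-2, -2, -8) = -2·(1, 1, 4), so λ = -2.
Then B^3 v = λ^3·v = (-2)^3·(1, 1, 4) = -8·(1, 1, 4) = (-8, -8, -32).

-8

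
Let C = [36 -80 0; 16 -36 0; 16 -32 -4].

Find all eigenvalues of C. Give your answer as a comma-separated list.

-4, -4, 4

Set up det(μI - C) = 0.
Expanding the 3×3 determinant: p(μ) = μ^3 + 4μ^2 - 16μ - 64.
Rational-root test: μ = 4 gives p(4) = 0.
Factor out (μ - 4): p(μ) = (μ - 4)·(μ^2 + 8μ + 16).
The quadratic factor is (μ + 4)^2.
Eigenvalues: -4, -4, 4.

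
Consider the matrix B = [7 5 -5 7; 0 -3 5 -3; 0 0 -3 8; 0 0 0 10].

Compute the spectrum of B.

B is upper triangular, so its eigenvalues are the diagonal entries.
Diagonal: 7, -3, -3, 10.

-3, -3, 7, 10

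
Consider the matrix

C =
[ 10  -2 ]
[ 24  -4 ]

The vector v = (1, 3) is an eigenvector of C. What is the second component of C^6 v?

First find the eigenvalue: Cv = (4, 12) = 4·(1, 3), so λ = 4.
Then C^6 v = λ^6·v = 4^6·(1, 3) = 4096·(1, 3) = (4096, 12288).

12288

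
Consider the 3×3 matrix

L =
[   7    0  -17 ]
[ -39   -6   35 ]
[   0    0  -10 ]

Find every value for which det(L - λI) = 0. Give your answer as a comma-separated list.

Set up det(rI - L) = 0.
Expanding the 3×3 determinant: p(r) = r^3 + 9r^2 - 52r - 420.
Since p(-6) = 0, r = -6 is a root.
Factor out (r + 6): p(r) = (r + 6)·(r^2 + 3r - 70).
The quadratic factors as (r + 10)·(r - 7).
Eigenvalues: -10, -6, 7.

-10, -6, 7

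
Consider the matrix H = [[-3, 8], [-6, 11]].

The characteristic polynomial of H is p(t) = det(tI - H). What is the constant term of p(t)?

15

p(t) = t^2 - 8t + 15.
The constant term is 15.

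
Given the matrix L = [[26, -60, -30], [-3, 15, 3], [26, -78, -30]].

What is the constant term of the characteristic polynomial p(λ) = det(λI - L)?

216

p(0) = det(0·I − L) = det(−L) = (−1)^3·det(L).
det(L) = -216, so p(0) = 216.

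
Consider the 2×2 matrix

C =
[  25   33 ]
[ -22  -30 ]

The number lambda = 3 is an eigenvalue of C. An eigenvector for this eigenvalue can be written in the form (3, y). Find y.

We need (C - 3I)v = 0.
C - 3I = [[22, 33], [-22, -33]].
Row 1: (22)·3 + (33)·y = 0
Row 2: (-22)·3 + (-33)·y = 0
Solving gives y = -2.
Check: C·(3, -2) = (9, -6) = 3·(3, -2).

-2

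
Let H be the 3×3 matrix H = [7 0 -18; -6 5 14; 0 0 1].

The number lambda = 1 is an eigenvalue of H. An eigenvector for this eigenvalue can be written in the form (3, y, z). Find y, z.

We need (H - 1I)v = 0.
H - 1I = [[6, 0, -18], [-6, 4, 14], [0, 0, 0]].
Row 1: (6)·3 + (0)·y + (-18)·z = 0
Row 2: (-6)·3 + (4)·y + (14)·z = 0
Row 3: (0)·3 + (0)·y + (0)·z = 0
Solving gives y = 1, z = 1.
Check: H·(3, 1, 1) = (3, 1, 1) = 1·(3, 1, 1).

1, 1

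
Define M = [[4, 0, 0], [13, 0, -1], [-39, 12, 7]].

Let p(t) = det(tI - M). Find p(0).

-48

p(0) = det(0·I − M) = det(−M) = (−1)^3·det(M).
det(M) = 48, so p(0) = -48.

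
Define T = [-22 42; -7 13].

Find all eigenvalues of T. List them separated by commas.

det(T - sI) = (-22 - s)(13 - s) - (42)·(-7) = s^2 + 9s + 8.
This factors as (s + 8)·(s + 1) = 0.
Eigenvalues: -8, -1.

-8, -1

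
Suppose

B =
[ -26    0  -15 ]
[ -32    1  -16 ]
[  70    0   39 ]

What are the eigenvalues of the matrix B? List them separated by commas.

The characteristic polynomial is p(lambda) = det(lambda·I - B).
Expanding along the first row, p(lambda) = lambda^3 - 14·lambda^2 + 49·lambda - 36.
Try lambda = 1: p(1) = 0, so 1 is a root.
Factor out (lambda - 1): p(lambda) = (lambda - 1)·(lambda^2 - 13·lambda + 36).
The quadratic factors as (lambda - 4)·(lambda - 9).
Eigenvalues: 1, 4, 9.

1, 4, 9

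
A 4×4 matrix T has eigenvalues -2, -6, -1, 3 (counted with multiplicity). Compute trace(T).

trace(T) is the sum of the eigenvalues: (-2) + (-6) + (-1) + (3) = -6.

-6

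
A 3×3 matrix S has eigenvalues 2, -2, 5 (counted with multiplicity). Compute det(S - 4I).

If S has eigenvalues 2, -2, 5, then S - 4I has eigenvalues -2, -6, 1.
det(S - 4I) = (-2) · (-6) · (1) = 12.

12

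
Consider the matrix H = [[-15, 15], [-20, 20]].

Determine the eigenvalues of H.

0, 5

det(H - lambda·I) = (-15 - lambda)(20 - lambda) - (15)·(-20) = lambda^2 - 5·lambda.
This factors as lambda·(lambda - 5) = 0.
Eigenvalues: 0, 5.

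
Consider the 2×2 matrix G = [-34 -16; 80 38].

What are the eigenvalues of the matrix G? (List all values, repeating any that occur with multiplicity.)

-2, 6

det(G - λI) = (-34 - λ)(38 - λ) - (-16)·(80) = λ^2 - 4λ - 12.
This factors as (λ + 2)·(λ - 6) = 0.
Eigenvalues: -2, 6.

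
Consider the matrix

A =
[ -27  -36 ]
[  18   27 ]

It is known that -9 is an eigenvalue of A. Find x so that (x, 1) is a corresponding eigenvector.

We need (A + 9I)v = 0.
A + 9I = [[-18, -36], [18, 36]].
Row 1: (-18)·x + (-36)·1 = 0
Row 2: (18)·x + (36)·1 = 0
Solving gives x = -2.
Check: A·(-2, 1) = (18, -9) = -9·(-2, 1).

-2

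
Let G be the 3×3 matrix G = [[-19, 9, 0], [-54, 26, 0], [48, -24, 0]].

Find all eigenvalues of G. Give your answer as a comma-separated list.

-1, 0, 8

The characteristic polynomial is p(t) = det(tI - G).
Expanding the 3×3 determinant: p(t) = t^3 - 7t^2 - 8t.
Since p(8) = 0, t = 8 is a root.
Dividing by (t - 8) leaves t^2 + t.
The quadratic factors as (t + 1)·t.
Eigenvalues: -1, 0, 8.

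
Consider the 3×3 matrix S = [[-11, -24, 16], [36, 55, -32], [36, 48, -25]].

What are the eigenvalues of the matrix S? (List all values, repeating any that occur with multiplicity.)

Set up det(λI - S) = 0.
Expanding along the first row, p(λ) = λ^3 - 19λ^2 + 119λ - 245.
Rational-root test: λ = 7 gives p(7) = 0.
Dividing by (λ - 7) leaves λ^2 - 12λ + 35.
The quadratic factors as (λ - 5)·(λ - 7).
Eigenvalues: 5, 7, 7.

5, 7, 7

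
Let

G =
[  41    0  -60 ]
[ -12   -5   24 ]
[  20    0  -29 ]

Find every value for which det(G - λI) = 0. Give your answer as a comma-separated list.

-5, 1, 11

Compute the characteristic polynomial p(t) = det(tI - G).
Expanding along the first row, p(t) = t^3 - 7t^2 - 49t + 55.
Since p(-5) = 0, t = -5 is a root.
Dividing by (t + 5) leaves t^2 - 12t + 11.
The quadratic factors as (t - 1)·(t - 11).
Eigenvalues: -5, 1, 11.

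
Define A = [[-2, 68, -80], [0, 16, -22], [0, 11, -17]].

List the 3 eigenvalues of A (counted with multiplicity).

The characteristic polynomial is p(t) = det(tI - A).
Expanding the 3×3 determinant: p(t) = t^3 + 3t^2 - 28t - 60.
Since p(-2) = 0, t = -2 is a root.
Dividing by (t + 2) leaves t^2 + t - 30.
The quadratic factors as (t + 6)·(t - 5).
Eigenvalues: -6, -2, 5.

-6, -2, 5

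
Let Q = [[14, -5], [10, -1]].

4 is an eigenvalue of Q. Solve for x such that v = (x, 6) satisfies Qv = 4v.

We need (Q - 4I)v = 0.
Q - 4I = [[10, -5], [10, -5]].
Row 1: (10)·x + (-5)·6 = 0
Row 2: (10)·x + (-5)·6 = 0
Solving gives x = 3.
Check: Q·(3, 6) = (12, 24) = 4·(3, 6).

3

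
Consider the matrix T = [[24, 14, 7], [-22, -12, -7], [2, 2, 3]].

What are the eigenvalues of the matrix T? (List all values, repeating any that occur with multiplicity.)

2, 3, 10

Set up det(lambda·I - T) = 0.
Expanding along the first row, p(lambda) = lambda^3 - 15·lambda^2 + 56·lambda - 60.
Rational-root test: lambda = 3 gives p(3) = 0.
Factor out (lambda - 3): p(lambda) = (lambda - 3)·(lambda^2 - 12·lambda + 20).
The quadratic factors as (lambda - 2)·(lambda - 10).
Eigenvalues: 2, 3, 10.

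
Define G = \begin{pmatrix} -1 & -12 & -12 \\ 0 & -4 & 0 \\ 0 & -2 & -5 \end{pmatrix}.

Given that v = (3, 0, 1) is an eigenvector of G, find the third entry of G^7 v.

First find the eigenvalue: Gv = (-15, 0, -5) = -5·(3, 0, 1), so λ = -5.
Then G^7 v = λ^7·v = (-5)^7·(3, 0, 1) = -78125·(3, 0, 1) = (-234375, 0, -78125).

-78125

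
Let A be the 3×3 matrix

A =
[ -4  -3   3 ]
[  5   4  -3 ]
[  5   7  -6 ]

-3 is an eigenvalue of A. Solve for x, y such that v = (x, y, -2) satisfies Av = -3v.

3, -3

We need (A + 3I)v = 0.
A + 3I = [[-1, -3, 3], [5, 7, -3], [5, 7, -3]].
Row 1: (-1)·x + (-3)·y + (3)·-2 = 0
Row 2: (5)·x + (7)·y + (-3)·-2 = 0
Row 3: (5)·x + (7)·y + (-3)·-2 = 0
Solving gives x = 3, y = -3.
Check: A·(3, -3, -2) = (-9, 9, 6) = -3·(3, -3, -2).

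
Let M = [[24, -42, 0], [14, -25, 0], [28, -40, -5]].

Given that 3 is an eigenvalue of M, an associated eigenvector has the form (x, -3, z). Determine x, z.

We need (M - 3I)v = 0.
M - 3I = [[21, -42, 0], [14, -28, 0], [28, -40, -8]].
Row 1: (21)·x + (-42)·-3 + (0)·z = 0
Row 2: (14)·x + (-28)·-3 + (0)·z = 0
Row 3: (28)·x + (-40)·-3 + (-8)·z = 0
Solving gives x = -6, z = -6.
Check: M·(-6, -3, -6) = (-18, -9, -18) = 3·(-6, -3, -6).

-6, -6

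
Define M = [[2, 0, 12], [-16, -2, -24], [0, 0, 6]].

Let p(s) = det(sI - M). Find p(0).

24

p(0) = det(0·I − M) = det(−M) = (−1)^3·det(M).
det(M) = -24, so p(0) = 24.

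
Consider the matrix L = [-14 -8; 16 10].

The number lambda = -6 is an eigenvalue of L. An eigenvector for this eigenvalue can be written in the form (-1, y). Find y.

We need (L + 6I)v = 0.
L + 6I = [[-8, -8], [16, 16]].
Row 1: (-8)·-1 + (-8)·y = 0
Row 2: (16)·-1 + (16)·y = 0
Solving gives y = 1.
Check: L·(-1, 1) = (6, -6) = -6·(-1, 1).

1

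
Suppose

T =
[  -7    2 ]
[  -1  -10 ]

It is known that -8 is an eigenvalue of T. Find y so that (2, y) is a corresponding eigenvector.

-1

We need (T + 8I)v = 0.
T + 8I = [[1, 2], [-1, -2]].
Row 1: (1)·2 + (2)·y = 0
Row 2: (-1)·2 + (-2)·y = 0
Solving gives y = -1.
Check: T·(2, -1) = (-16, 8) = -8·(2, -1).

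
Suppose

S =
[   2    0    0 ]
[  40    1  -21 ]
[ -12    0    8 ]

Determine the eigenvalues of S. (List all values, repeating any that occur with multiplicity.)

1, 2, 8

The characteristic polynomial is p(t) = det(tI - S).
Expanding along the first row, p(t) = t^3 - 11t^2 + 26t - 16.
Since p(2) = 0, t = 2 is a root.
Dividing by (t - 2) leaves t^2 - 9t + 8.
The quadratic factors as (t - 1)·(t - 8).
Eigenvalues: 1, 2, 8.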